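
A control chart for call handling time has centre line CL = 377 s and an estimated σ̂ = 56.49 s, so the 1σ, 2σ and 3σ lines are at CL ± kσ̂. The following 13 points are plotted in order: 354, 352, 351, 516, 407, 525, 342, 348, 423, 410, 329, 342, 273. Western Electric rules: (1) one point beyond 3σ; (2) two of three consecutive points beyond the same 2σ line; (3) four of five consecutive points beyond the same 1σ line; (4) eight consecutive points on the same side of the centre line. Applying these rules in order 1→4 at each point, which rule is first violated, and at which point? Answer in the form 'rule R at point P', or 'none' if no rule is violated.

Zone of each point (C = within 1σ̂, B = 1σ̂–2σ̂, A = 2σ̂–3σ̂, * = beyond 3σ̂; sign = side of CL): 1:-C, 2:-C, 3:-C, 4:+A, 5:+C, 6:+A, 7:-C, 8:-C, 9:+C, 10:+C, 11:-C, 12:-C, 13:-B
Rule 2 (two of three consecutive points beyond the same 2σ limit) is satisfied at point 6.

rule 2 at point 6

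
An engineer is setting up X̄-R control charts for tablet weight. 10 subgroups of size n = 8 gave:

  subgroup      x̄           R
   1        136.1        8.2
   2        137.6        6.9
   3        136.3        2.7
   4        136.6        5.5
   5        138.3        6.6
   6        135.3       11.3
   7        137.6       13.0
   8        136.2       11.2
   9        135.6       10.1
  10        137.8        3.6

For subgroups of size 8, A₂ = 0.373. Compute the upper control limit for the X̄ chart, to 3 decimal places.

139.690

X̄̄ = (136.1 + 137.6 + 136.3 + 136.6 + 138.3 + 135.3 + 137.6 + 136.2 + 135.6 + 137.8) / 10 = 1367.4000 / 10 = 136.7400
R̄ = (8.2 + 6.9 + 2.7 + 5.5 + 6.6 + 11.3 + 13.0 + 11.2 + 10.1 + 3.6) / 10 = 79.1000 / 10 = 7.9100
UCL = X̄̄ + A₂·R̄ = 136.7400 + 0.373 × 7.9100 = 139.6904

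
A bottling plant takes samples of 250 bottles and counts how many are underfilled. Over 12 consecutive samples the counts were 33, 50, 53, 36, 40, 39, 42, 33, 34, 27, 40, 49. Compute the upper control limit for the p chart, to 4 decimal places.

0.2280

p̄ = Σdᵢ / (k·n) = 476 / (12 × 250) = 0.15867
UCL = p̄ + 3·√(p̄(1−p̄)/n) = 0.15867 + 3 × √(0.15867×0.84133/250) = 0.15867 + 3 × 0.02311 = 0.22799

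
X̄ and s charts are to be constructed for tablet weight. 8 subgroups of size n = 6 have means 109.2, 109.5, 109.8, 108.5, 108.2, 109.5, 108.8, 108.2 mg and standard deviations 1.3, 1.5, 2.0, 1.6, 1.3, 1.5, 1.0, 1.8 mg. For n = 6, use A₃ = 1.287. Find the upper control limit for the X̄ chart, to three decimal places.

110.893

X̄̄ = (109.2 + 109.5 + 109.8 + 108.5 + 108.2 + 109.5 + 108.8 + 108.2) / 8 = 108.9625
s̄ = (1.3 + 1.5 + 2.0 + 1.6 + 1.3 + 1.5 + 1.0 + 1.8) / 8 = 1.5000
UCL = X̄̄ + A₃·s̄ = 108.9625 + 1.287 × 1.5000 = 110.8930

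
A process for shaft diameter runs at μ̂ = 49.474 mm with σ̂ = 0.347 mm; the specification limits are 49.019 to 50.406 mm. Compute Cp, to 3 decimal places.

0.666

Cp = (USL − LSL) / (6σ̂) = (50.406 − 49.019) / (6 × 0.347) = 1.3870 / 2.0820 = 0.6662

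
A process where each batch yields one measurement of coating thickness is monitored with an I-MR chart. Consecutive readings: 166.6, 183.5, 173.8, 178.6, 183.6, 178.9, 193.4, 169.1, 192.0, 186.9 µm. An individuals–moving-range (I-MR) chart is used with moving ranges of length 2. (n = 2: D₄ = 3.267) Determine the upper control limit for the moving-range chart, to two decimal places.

39.17

Moving ranges: 16.9, 9.7, 4.8, 5.0, 4.7, 14.5, 24.3, 22.9, 5.1; M̄R̄ = 107.9000 / 9 = 11.9889
UCL_MR = D₄·M̄R̄ = 3.267 × 11.9889 = 39.1677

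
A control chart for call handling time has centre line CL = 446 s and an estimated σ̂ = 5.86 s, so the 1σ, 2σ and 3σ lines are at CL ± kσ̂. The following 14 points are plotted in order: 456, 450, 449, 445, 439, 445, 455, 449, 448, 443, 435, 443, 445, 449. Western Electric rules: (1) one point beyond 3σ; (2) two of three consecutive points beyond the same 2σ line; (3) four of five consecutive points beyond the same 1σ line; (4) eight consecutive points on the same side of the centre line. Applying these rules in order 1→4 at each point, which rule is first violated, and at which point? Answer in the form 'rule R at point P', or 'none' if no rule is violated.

Zone of each point (C = within 1σ̂, B = 1σ̂–2σ̂, A = 2σ̂–3σ̂, * = beyond 3σ̂; sign = side of CL): 1:+B, 2:+C, 3:+C, 4:-C, 5:-B, 6:-C, 7:+B, 8:+C, 9:+C, 10:-C, 11:-B, 12:-C, 13:-C, 14:+C
No rule fires across all 14 points.

none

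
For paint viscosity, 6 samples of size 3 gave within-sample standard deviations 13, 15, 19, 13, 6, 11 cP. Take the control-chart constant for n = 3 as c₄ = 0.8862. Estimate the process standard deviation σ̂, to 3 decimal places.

s̄ = (13 + 15 + 19 + 13 + 6 + 11) / 6 = 12.8333
σ̂ = s̄ / c₄ = 12.8333 / 0.8862 = 14.4813

14.481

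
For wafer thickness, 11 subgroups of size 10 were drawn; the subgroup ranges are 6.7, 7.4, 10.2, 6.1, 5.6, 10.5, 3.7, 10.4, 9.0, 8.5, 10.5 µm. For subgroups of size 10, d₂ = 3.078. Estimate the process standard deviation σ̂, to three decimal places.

R̄ = (6.7 + 7.4 + 10.2 + 6.1 + 5.6 + 10.5 + 3.7 + 10.4 + 9.0 + 8.5 + 10.5) / 11 = 8.0545
σ̂ = R̄ / d₂ = 8.0545 / 3.078 = 2.6168

2.617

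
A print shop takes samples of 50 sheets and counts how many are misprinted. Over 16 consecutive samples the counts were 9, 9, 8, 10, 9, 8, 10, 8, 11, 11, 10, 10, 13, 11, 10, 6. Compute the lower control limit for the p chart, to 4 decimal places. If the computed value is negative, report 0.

0.0244

p̄ = Σdᵢ / (k·n) = 153 / (16 × 50) = 0.19125
LCL = p̄ − 3·√(p̄(1−p̄)/n) = 0.19125 − 3 × 0.05562 = 0.02439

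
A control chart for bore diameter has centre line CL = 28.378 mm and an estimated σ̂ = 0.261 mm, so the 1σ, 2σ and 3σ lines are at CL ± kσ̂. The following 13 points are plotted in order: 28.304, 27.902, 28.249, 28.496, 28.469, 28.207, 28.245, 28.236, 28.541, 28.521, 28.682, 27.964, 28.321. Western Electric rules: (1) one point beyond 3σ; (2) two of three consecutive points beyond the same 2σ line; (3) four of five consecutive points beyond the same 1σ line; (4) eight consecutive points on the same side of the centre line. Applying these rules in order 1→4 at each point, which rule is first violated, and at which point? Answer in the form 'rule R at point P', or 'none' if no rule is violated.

none

Zone of each point (C = within 1σ̂, B = 1σ̂–2σ̂, A = 2σ̂–3σ̂, * = beyond 3σ̂; sign = side of CL): 1:-C, 2:-B, 3:-C, 4:+C, 5:+C, 6:-C, 7:-C, 8:-C, 9:+C, 10:+C, 11:+B, 12:-B, 13:-C
No rule fires across all 13 points.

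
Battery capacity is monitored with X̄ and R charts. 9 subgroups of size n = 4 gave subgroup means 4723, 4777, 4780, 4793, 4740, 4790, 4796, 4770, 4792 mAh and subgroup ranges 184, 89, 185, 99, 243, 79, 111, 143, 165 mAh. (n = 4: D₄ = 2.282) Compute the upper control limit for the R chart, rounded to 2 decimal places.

329.12

R̄ = (184 + 89 + 185 + 99 + 243 + 79 + 111 + 143 + 165) / 9 = 1298.0000 / 9 = 144.2222
UCL_R = D₄·R̄ = 2.282 × 144.2222 = 329.1151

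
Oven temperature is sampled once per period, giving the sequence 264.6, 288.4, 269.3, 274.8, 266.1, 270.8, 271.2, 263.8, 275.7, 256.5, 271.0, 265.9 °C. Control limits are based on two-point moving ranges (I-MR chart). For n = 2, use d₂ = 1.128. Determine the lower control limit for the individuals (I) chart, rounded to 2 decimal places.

X̄ = (264.6 + 288.4 + 269.3 + 274.8 + 266.1 + 270.8 + 271.2 + 263.8 + 275.7 + 256.5 + 271.0 + 265.9) / 12 = 269.8417
Moving ranges: 23.8, 19.1, 5.5, 8.7, 4.7, 0.4, 7.4, 11.9, 19.2, 14.5, 5.1; M̄R̄ = 120.3000 / 11 = 10.9364
LCL = X̄ − 3·M̄R̄/d₂ = 269.8417 − 3 × 10.9364 / 1.128 = 240.7556

240.76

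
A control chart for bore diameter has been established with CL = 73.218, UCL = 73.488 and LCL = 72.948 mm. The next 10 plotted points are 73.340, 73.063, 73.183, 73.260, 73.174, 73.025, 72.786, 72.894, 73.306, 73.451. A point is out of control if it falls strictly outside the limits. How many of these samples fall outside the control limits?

Compare each point to [72.948, 73.488]: sample 7 = 72.786 < LCL; sample 8 = 72.894 < LCL.

2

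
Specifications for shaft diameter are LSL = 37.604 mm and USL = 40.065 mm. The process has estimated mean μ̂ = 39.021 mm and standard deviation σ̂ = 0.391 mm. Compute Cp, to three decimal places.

Cp = (USL − LSL) / (6σ̂) = (40.065 − 37.604) / (6 × 0.391) = 2.4610 / 2.3460 = 1.0490

1.049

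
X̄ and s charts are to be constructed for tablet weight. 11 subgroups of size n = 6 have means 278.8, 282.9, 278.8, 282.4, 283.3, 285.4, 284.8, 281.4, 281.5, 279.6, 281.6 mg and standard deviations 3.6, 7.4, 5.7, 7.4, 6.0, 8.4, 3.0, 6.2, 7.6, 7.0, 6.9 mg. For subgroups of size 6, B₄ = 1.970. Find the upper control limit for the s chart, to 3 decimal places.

12.393

s̄ = (3.6 + 7.4 + 5.7 + 7.4 + 6.0 + 8.4 + 3.0 + 6.2 + 7.6 + 7.0 + 6.9) / 11 = 6.2909
UCL_s = B₄·s̄ = 1.970 × 6.2909 = 12.3931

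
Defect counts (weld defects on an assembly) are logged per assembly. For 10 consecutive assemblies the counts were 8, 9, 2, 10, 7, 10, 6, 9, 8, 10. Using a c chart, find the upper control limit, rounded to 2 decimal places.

c̄ = (8 + 9 + 2 + 10 + 7 + 10 + 6 + 9 + 8 + 10) / 10 = 79 / 10 = 7.9000
UCL = c̄ + 3√c̄ = 7.9000 + 3 × √7.9000 = 7.9000 + 3 × 2.8107 = 16.3321

16.33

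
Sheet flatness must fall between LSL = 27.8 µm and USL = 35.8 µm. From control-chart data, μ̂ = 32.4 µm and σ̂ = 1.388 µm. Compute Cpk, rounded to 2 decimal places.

Cpu = (USL − μ̂) / (3σ̂) = (35.8 − 32.4) / (3 × 1.388) = 0.8165; Cpl = (μ̂ − LSL) / (3σ̂) = (32.4 − 27.8) / (3 × 1.388) = 1.1047; Cpk = min(Cpu, Cpl) = 0.8165

0.82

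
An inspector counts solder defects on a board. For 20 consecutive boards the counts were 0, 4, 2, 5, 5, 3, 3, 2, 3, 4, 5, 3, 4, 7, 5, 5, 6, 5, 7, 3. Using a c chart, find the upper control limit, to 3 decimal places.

10.087

c̄ = (0 + 4 + 2 + 5 + 5 + 3 + 3 + 2 + 3 + 4 + 5 + 3 + 4 + 7 + 5 + 5 + 6 + 5 + 7 + 3) / 20 = 81 / 20 = 4.0500
UCL = c̄ + 3√c̄ = 4.0500 + 3 × √4.0500 = 4.0500 + 3 × 2.0125 = 10.0874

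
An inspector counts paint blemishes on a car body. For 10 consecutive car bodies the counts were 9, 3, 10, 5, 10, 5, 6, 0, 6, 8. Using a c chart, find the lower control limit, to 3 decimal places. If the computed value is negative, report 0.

c̄ = (9 + 3 + 10 + 5 + 10 + 5 + 6 + 0 + 6 + 8) / 10 = 62 / 10 = 6.2000
LCL = c̄ − 3√c̄ = 6.2000 − 3 × 2.4900 = -1.2699 → 0 (cannot be negative)

0.000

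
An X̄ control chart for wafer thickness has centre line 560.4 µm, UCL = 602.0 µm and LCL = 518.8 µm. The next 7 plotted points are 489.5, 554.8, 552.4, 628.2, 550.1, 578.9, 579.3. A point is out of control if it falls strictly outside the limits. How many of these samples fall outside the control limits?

2

Compare each point to [518.8, 602.0]: sample 1 = 489.5 < LCL; sample 4 = 628.2 > UCL.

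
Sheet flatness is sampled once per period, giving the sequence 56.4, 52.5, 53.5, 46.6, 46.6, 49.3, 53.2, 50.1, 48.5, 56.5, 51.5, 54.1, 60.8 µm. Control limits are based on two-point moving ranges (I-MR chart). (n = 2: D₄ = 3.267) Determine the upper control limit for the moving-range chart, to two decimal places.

12.36

Moving ranges: 3.9, 1.0, 6.9, 0.0, 2.7, 3.9, 3.1, 1.6, 8.0, 5.0, 2.6, 6.7; M̄R̄ = 45.4000 / 12 = 3.7833
UCL_MR = D₄·M̄R̄ = 3.267 × 3.7833 = 12.3601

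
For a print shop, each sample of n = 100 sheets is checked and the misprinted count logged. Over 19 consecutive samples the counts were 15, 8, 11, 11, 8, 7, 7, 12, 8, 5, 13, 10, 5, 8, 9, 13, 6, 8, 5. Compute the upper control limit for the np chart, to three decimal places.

p̄ = Σdᵢ / (k·n) = 169 / (19 × 100) = 0.08895
UCL = np̄ + 3·√(np̄(1−p̄)) = 8.8947 + 3 × √(8.8947×0.91105) = 8.8947 + 3 × 2.8467 = 17.4348

17.435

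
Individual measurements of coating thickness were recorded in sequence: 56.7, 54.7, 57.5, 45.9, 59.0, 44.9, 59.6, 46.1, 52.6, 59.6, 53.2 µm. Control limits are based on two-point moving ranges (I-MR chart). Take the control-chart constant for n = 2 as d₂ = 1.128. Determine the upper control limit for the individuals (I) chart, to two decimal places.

X̄ = (56.7 + 54.7 + 57.5 + 45.9 + 59.0 + 44.9 + 59.6 + 46.1 + 52.6 + 59.6 + 53.2) / 11 = 53.6182
Moving ranges: 2.0, 2.8, 11.6, 13.1, 14.1, 14.7, 13.5, 6.5, 7.0, 6.4; M̄R̄ = 91.7000 / 10 = 9.1700
UCL = X̄ + 3·M̄R̄/d₂ = 53.6182 + 3 × 9.1700 / 1.128 = 78.0065

78.01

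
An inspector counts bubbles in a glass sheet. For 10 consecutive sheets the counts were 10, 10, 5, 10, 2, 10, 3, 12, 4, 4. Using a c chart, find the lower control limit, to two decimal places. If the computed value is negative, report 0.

0.00

c̄ = (10 + 10 + 5 + 10 + 2 + 10 + 3 + 12 + 4 + 4) / 10 = 70 / 10 = 7.0000
LCL = c̄ − 3√c̄ = 7.0000 − 3 × 2.6458 = -0.9373 → 0 (cannot be negative)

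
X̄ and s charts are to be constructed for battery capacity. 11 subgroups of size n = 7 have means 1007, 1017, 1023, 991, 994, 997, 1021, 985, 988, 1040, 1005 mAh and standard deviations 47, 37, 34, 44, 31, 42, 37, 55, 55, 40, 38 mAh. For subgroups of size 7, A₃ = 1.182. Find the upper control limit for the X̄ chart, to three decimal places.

1055.611

X̄̄ = (1007 + 1017 + 1023 + 991 + 994 + 997 + 1021 + 985 + 988 + 1040 + 1005) / 11 = 1006.1818
s̄ = (47 + 37 + 34 + 44 + 31 + 42 + 37 + 55 + 55 + 40 + 38) / 11 = 41.8182
UCL = X̄̄ + A₃·s̄ = 1006.1818 + 1.182 × 41.8182 = 1055.6109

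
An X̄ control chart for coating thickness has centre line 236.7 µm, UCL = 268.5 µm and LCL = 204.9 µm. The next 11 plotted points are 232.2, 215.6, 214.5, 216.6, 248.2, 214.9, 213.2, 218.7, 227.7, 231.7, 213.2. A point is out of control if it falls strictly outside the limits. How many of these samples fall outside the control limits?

All 11 points lie within [204.9, 268.5].

0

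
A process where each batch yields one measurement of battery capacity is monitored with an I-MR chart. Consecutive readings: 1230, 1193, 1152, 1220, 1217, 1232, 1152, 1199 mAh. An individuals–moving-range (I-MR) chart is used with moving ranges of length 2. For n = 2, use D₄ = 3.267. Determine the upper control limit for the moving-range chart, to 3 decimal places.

135.814

Moving ranges: 37, 41, 68, 3, 15, 80, 47; M̄R̄ = 291.0000 / 7 = 41.5714
UCL_MR = D₄·M̄R̄ = 3.267 × 41.5714 = 135.8139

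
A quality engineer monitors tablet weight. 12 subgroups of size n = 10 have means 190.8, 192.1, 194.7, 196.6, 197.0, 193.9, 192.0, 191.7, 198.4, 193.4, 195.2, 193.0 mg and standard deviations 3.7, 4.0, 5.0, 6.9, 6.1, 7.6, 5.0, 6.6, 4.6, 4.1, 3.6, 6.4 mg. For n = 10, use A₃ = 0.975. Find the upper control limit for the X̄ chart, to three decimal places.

199.234

X̄̄ = (190.8 + 192.1 + 194.7 + 196.6 + 197.0 + 193.9 + 192.0 + 191.7 + 198.4 + 193.4 + 195.2 + 193.0) / 12 = 194.0667
s̄ = (3.7 + 4.0 + 5.0 + 6.9 + 6.1 + 7.6 + 5.0 + 6.6 + 4.6 + 4.1 + 3.6 + 6.4) / 12 = 5.3000
UCL = X̄̄ + A₃·s̄ = 194.0667 + 0.975 × 5.3000 = 199.2342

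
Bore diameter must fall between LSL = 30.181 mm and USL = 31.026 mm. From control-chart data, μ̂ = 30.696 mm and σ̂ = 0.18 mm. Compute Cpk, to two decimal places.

Cpu = (USL − μ̂) / (3σ̂) = (31.026 − 30.696) / (3 × 0.18) = 0.6111; Cpl = (μ̂ − LSL) / (3σ̂) = (30.696 − 30.181) / (3 × 0.18) = 0.9537; Cpk = min(Cpu, Cpl) = 0.6111

0.61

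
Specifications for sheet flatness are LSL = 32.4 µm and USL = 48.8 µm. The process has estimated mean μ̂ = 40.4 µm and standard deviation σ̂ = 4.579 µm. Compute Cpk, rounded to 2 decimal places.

0.58

Cpu = (USL − μ̂) / (3σ̂) = (48.8 − 40.4) / (3 × 4.579) = 0.6115; Cpl = (μ̂ − LSL) / (3σ̂) = (40.4 − 32.4) / (3 × 4.579) = 0.5824; Cpk = min(Cpu, Cpl) = 0.5824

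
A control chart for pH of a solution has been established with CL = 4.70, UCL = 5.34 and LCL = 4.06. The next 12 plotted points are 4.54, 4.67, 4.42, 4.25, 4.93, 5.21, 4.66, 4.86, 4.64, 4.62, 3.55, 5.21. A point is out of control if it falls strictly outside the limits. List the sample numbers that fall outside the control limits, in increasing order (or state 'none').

Compare each point to [4.06, 5.34]: sample 11 = 3.55 < LCL.

11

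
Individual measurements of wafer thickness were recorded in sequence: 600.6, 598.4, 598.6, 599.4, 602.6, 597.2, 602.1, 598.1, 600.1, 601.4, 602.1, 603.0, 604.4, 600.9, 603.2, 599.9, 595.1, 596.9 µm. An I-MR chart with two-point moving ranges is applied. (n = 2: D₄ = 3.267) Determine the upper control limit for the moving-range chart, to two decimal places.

8.21

Moving ranges: 2.2, 0.2, 0.8, 3.2, 5.4, 4.9, 4.0, 2.0, 1.3, 0.7, 0.9, 1.4, 3.5, 2.3, 3.3, 4.8, 1.8; M̄R̄ = 42.7000 / 17 = 2.5118
UCL_MR = D₄·M̄R̄ = 3.267 × 2.5118 = 8.2059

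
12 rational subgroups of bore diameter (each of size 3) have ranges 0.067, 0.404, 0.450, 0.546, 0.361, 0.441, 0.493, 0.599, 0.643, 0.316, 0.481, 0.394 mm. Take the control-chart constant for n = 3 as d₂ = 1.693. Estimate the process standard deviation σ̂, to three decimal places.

R̄ = (0.067 + 0.404 + 0.450 + 0.546 + 0.361 + 0.441 + 0.493 + 0.599 + 0.643 + 0.316 + 0.481 + 0.394) / 12 = 0.4329
σ̂ = R̄ / d₂ = 0.4329 / 1.693 = 0.2557

0.256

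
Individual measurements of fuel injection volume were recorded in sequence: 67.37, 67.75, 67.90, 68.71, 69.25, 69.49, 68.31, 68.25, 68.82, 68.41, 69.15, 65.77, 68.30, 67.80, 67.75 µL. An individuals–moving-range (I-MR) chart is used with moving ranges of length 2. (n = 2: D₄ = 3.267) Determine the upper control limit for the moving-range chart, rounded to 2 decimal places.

2.69

Moving ranges: 0.38, 0.15, 0.81, 0.54, 0.24, 1.18, 0.06, 0.57, 0.41, 0.74, 3.38, 2.53, 0.50, 0.05; M̄R̄ = 11.5400 / 14 = 0.8243
UCL_MR = D₄·M̄R̄ = 3.267 × 0.8243 = 2.6929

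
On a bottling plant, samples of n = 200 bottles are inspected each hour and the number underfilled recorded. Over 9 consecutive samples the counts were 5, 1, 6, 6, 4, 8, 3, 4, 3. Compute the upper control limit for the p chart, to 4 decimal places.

0.0535

p̄ = Σdᵢ / (k·n) = 40 / (9 × 200) = 0.02222
UCL = p̄ + 3·√(p̄(1−p̄)/n) = 0.02222 + 3 × √(0.02222×0.97778/200) = 0.02222 + 3 × 0.01042 = 0.05349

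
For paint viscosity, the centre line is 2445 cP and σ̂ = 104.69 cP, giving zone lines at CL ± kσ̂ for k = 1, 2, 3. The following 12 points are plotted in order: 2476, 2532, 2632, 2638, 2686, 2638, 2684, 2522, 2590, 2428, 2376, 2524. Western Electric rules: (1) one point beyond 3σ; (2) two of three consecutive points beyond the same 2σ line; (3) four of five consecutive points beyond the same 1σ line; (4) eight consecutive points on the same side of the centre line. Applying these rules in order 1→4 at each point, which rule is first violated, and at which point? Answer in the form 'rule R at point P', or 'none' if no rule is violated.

rule 3 at point 6

Zone of each point (C = within 1σ̂, B = 1σ̂–2σ̂, A = 2σ̂–3σ̂, * = beyond 3σ̂; sign = side of CL): 1:+C, 2:+C, 3:+B, 4:+B, 5:+A, 6:+B, 7:+A, 8:+C, 9:+B, 10:-C, 11:-C, 12:+C
Rule 3 (four of five consecutive points beyond the same 1σ limit) is satisfied at point 6.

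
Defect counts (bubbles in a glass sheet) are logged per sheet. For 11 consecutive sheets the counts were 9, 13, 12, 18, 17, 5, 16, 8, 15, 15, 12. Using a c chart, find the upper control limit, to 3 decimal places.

c̄ = (9 + 13 + 12 + 18 + 17 + 5 + 16 + 8 + 15 + 15 + 12) / 11 = 140 / 11 = 12.7273
UCL = c̄ + 3√c̄ = 12.7273 + 3 × √12.7273 = 12.7273 + 3 × 3.5675 = 23.4299

23.430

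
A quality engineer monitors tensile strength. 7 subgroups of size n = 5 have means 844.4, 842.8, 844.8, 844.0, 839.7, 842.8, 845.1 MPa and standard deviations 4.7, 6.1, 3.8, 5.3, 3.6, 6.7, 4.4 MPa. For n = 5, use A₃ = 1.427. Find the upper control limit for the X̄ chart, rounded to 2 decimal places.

X̄̄ = (844.4 + 842.8 + 844.8 + 844.0 + 839.7 + 842.8 + 845.1) / 7 = 843.3714
s̄ = (4.7 + 6.1 + 3.8 + 5.3 + 3.6 + 6.7 + 4.4) / 7 = 4.9429
UCL = X̄̄ + A₃·s̄ = 843.3714 + 1.427 × 4.9429 = 850.4249

850.42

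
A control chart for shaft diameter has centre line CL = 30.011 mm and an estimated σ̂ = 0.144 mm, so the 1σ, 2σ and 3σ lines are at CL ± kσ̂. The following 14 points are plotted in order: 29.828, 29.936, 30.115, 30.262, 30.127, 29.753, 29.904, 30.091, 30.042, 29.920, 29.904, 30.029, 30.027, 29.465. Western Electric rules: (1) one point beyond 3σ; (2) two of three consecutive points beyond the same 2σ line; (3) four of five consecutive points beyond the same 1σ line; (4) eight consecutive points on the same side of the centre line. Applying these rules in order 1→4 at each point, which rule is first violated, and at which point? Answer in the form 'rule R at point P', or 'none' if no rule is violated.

Zone of each point (C = within 1σ̂, B = 1σ̂–2σ̂, A = 2σ̂–3σ̂, * = beyond 3σ̂; sign = side of CL): 1:-B, 2:-C, 3:+C, 4:+B, 5:+C, 6:-B, 7:-C, 8:+C, 9:+C, 10:-C, 11:-C, 12:+C, 13:+C, 14:-*
Rule 1 (one point beyond the 3σ limits) is satisfied at point 14.

rule 1 at point 14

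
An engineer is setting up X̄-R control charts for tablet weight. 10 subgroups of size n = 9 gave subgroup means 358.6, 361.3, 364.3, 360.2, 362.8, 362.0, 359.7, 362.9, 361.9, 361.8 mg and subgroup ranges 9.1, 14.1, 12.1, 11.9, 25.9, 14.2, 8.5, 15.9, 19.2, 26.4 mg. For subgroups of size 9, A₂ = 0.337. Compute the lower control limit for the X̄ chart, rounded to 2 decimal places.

356.25

X̄̄ = (358.6 + 361.3 + 364.3 + 360.2 + 362.8 + 362.0 + 359.7 + 362.9 + 361.9 + 361.8) / 10 = 3615.5000 / 10 = 361.5500
R̄ = (9.1 + 14.1 + 12.1 + 11.9 + 25.9 + 14.2 + 8.5 + 15.9 + 19.2 + 26.4) / 10 = 157.3000 / 10 = 15.7300
LCL = X̄̄ − A₂·R̄ = 361.5500 − 0.337 × 15.7300 = 356.2490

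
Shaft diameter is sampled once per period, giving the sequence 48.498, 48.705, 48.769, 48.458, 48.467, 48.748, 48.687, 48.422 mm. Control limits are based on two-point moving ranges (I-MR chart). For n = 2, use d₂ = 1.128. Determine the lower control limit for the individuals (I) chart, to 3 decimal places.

48.139

X̄ = (48.498 + 48.705 + 48.769 + 48.458 + 48.467 + 48.748 + 48.687 + 48.422) / 8 = 48.5942
Moving ranges: 0.207, 0.064, 0.311, 0.009, 0.281, 0.061, 0.265; M̄R̄ = 1.1980 / 7 = 0.1711
LCL = X̄ − 3·M̄R̄/d₂ = 48.5942 − 3 × 0.1711 / 1.128 = 48.1391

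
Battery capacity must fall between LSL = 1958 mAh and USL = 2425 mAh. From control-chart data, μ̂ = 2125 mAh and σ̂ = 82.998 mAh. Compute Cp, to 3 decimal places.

0.938

Cp = (USL − LSL) / (6σ̂) = (2425 − 1958) / (6 × 82.998) = 467.0000 / 497.9880 = 0.9378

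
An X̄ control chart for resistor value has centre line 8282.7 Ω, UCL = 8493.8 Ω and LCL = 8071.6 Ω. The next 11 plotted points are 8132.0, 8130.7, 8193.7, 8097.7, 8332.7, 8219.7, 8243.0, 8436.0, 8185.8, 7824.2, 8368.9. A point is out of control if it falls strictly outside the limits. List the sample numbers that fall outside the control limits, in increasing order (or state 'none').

10

Compare each point to [8071.6, 8493.8]: sample 10 = 7824.2 < LCL.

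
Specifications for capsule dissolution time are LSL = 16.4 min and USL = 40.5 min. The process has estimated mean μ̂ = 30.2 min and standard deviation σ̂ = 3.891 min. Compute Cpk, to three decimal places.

Cpu = (USL − μ̂) / (3σ̂) = (40.5 − 30.2) / (3 × 3.891) = 0.8824; Cpl = (μ̂ − LSL) / (3σ̂) = (30.2 − 16.4) / (3 × 3.891) = 1.1822; Cpk = min(Cpu, Cpl) = 0.8824

0.882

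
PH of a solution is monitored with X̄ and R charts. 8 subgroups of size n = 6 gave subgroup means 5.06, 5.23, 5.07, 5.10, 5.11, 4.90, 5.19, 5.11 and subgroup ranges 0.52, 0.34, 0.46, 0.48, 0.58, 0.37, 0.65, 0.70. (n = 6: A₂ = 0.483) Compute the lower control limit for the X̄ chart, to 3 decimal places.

4.849

X̄̄ = (5.06 + 5.23 + 5.07 + 5.10 + 5.11 + 4.90 + 5.19 + 5.11) / 8 = 40.7700 / 8 = 5.0963
R̄ = (0.52 + 0.34 + 0.46 + 0.48 + 0.58 + 0.37 + 0.65 + 0.70) / 8 = 4.1000 / 8 = 0.5125
LCL = X̄̄ − A₂·R̄ = 5.0963 − 0.483 × 0.5125 = 4.8487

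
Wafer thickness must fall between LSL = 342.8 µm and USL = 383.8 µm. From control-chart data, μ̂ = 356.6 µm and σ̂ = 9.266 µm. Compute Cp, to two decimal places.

Cp = (USL − LSL) / (6σ̂) = (383.8 − 342.8) / (6 × 9.266) = 41.0000 / 55.5960 = 0.7375

0.74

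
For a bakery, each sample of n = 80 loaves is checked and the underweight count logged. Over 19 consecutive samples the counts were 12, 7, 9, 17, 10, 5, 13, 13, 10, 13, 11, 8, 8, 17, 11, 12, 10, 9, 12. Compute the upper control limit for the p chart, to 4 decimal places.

p̄ = Σdᵢ / (k·n) = 207 / (19 × 80) = 0.13618
UCL = p̄ + 3·√(p̄(1−p̄)/n) = 0.13618 + 3 × √(0.13618×0.86382/80) = 0.13618 + 3 × 0.03835 = 0.25122

0.2512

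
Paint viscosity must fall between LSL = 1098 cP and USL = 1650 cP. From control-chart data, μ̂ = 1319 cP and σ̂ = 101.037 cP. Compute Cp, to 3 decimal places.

Cp = (USL − LSL) / (6σ̂) = (1650 − 1098) / (6 × 101.037) = 552.0000 / 606.2220 = 0.9106

0.911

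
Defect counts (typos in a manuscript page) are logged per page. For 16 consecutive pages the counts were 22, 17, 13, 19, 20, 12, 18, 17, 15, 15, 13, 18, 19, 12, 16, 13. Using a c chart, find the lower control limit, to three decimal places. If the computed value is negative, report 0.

4.117

c̄ = (22 + 17 + 13 + 19 + 20 + 12 + 18 + 17 + 15 + 15 + 13 + 18 + 19 + 12 + 16 + 13) / 16 = 259 / 16 = 16.1875
LCL = c̄ − 3√c̄ = 16.1875 − 3 × 4.0234 = 4.1174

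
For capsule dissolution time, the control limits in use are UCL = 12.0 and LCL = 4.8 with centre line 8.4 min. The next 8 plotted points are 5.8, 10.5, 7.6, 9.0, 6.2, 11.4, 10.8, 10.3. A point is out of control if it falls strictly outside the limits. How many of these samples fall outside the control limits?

All 8 points lie within [4.8, 12.0].

0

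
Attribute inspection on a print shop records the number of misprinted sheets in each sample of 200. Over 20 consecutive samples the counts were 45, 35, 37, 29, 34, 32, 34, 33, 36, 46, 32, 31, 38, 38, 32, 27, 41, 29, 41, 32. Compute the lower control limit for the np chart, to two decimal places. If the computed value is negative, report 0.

p̄ = Σdᵢ / (k·n) = 702 / (20 × 200) = 0.17550
LCL = np̄ − 3·√(np̄(1−p̄)) = 35.1000 − 3 × 5.3796 = 18.9612

18.96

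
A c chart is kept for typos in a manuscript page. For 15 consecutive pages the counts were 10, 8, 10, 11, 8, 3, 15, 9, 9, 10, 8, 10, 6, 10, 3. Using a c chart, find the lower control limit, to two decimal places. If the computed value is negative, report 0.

c̄ = (10 + 8 + 10 + 11 + 8 + 3 + 15 + 9 + 9 + 10 + 8 + 10 + 6 + 10 + 3) / 15 = 130 / 15 = 8.6667
LCL = c̄ − 3√c̄ = 8.6667 − 3 × 2.9439 = -0.1651 → 0 (cannot be negative)

0.00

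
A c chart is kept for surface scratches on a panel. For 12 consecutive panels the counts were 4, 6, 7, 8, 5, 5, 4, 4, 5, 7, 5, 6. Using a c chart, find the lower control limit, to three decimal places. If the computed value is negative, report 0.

0.000

c̄ = (4 + 6 + 7 + 8 + 5 + 5 + 4 + 4 + 5 + 7 + 5 + 6) / 12 = 66 / 12 = 5.5000
LCL = c̄ − 3√c̄ = 5.5000 − 3 × 2.3452 = -1.5356 → 0 (cannot be negative)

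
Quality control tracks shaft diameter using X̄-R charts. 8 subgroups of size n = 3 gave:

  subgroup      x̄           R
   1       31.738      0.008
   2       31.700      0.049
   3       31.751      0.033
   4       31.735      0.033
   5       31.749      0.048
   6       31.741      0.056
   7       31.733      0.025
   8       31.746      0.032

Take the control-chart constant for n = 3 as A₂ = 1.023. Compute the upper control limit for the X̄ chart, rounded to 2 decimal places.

X̄̄ = (31.738 + 31.700 + 31.751 + 31.735 + 31.749 + 31.741 + 31.733 + 31.746) / 8 = 253.8930 / 8 = 31.7366
R̄ = (0.008 + 0.049 + 0.033 + 0.033 + 0.048 + 0.056 + 0.025 + 0.032) / 8 = 0.2840 / 8 = 0.0355
UCL = X̄̄ + A₂·R̄ = 31.7366 + 1.023 × 0.0355 = 31.7729

31.77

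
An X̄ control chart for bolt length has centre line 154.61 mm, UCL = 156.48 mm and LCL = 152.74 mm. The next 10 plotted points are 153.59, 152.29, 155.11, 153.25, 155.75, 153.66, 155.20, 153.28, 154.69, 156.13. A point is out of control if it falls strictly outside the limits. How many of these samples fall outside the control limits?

Compare each point to [152.74, 156.48]: sample 2 = 152.29 < LCL.

1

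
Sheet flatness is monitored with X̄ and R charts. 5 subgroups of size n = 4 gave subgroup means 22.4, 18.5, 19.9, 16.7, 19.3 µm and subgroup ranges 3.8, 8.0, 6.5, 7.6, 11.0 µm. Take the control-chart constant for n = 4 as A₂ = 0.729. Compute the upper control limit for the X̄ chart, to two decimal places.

24.74

X̄̄ = (22.4 + 18.5 + 19.9 + 16.7 + 19.3) / 5 = 96.8000 / 5 = 19.3600
R̄ = (3.8 + 8.0 + 6.5 + 7.6 + 11.0) / 5 = 36.9000 / 5 = 7.3800
UCL = X̄̄ + A₂·R̄ = 19.3600 + 0.729 × 7.3800 = 24.7400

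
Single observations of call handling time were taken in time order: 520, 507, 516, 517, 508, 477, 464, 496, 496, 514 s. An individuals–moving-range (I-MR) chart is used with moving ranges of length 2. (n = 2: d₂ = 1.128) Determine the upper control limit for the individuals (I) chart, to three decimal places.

X̄ = (520 + 507 + 516 + 517 + 508 + 477 + 464 + 496 + 496 + 514) / 10 = 501.5000
Moving ranges: 13, 9, 1, 9, 31, 13, 32, 0, 18; M̄R̄ = 126.0000 / 9 = 14.0000
UCL = X̄ + 3·M̄R̄/d₂ = 501.5000 + 3 × 14.0000 / 1.128 = 538.7340

538.734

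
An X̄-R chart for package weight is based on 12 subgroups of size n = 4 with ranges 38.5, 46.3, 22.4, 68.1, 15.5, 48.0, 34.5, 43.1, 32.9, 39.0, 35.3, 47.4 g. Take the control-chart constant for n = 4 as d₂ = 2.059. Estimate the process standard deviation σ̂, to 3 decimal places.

R̄ = (38.5 + 46.3 + 22.4 + 68.1 + 15.5 + 48.0 + 34.5 + 43.1 + 32.9 + 39.0 + 35.3 + 47.4) / 12 = 39.2500
σ̂ = R̄ / d₂ = 39.2500 / 2.059 = 19.0627

19.063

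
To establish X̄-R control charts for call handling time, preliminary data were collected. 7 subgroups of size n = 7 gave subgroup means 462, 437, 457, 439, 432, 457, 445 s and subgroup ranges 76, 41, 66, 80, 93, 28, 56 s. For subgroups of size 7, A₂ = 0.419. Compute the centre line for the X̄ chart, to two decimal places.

447.00

X̄̄ = (462 + 437 + 457 + 439 + 432 + 457 + 445) / 7 = 3129.0000 / 7 = 447.0000
CL = X̄̄ = 447.0000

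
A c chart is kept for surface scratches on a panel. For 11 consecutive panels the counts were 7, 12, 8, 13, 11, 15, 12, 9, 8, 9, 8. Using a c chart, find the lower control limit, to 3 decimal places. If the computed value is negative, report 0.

c̄ = (7 + 12 + 8 + 13 + 11 + 15 + 12 + 9 + 8 + 9 + 8) / 11 = 112 / 11 = 10.1818
LCL = c̄ − 3√c̄ = 10.1818 − 3 × 3.1909 = 0.6091

0.609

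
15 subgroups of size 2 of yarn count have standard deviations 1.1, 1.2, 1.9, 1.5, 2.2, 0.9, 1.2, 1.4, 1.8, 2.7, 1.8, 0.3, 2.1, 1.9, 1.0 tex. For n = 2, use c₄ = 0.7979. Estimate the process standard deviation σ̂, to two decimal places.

s̄ = (1.1 + 1.2 + 1.9 + 1.5 + 2.2 + 0.9 + 1.2 + 1.4 + 1.8 + 2.7 + 1.8 + 0.3 + 2.1 + 1.9 + 1.0) / 15 = 1.5333
σ̂ = s̄ / c₄ = 1.5333 / 0.7979 = 1.9217

1.92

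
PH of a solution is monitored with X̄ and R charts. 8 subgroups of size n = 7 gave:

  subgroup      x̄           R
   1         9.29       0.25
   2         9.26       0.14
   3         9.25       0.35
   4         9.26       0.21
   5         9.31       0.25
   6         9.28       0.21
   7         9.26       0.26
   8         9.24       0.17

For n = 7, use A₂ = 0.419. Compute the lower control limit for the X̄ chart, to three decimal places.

X̄̄ = (9.29 + 9.26 + 9.25 + 9.26 + 9.31 + 9.28 + 9.26 + 9.24) / 8 = 74.1500 / 8 = 9.2688
R̄ = (0.25 + 0.14 + 0.35 + 0.21 + 0.25 + 0.21 + 0.26 + 0.17) / 8 = 1.8400 / 8 = 0.2300
LCL = X̄̄ − A₂·R̄ = 9.2688 − 0.419 × 0.2300 = 9.1724

9.172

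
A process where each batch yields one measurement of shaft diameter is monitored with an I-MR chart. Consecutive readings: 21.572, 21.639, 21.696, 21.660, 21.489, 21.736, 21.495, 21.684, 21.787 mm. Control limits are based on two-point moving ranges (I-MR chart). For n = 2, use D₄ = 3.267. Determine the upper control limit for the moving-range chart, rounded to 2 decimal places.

0.45

Moving ranges: 0.067, 0.057, 0.036, 0.171, 0.247, 0.241, 0.189, 0.103; M̄R̄ = 1.1110 / 8 = 0.1389
UCL_MR = D₄·M̄R̄ = 3.267 × 0.1389 = 0.4537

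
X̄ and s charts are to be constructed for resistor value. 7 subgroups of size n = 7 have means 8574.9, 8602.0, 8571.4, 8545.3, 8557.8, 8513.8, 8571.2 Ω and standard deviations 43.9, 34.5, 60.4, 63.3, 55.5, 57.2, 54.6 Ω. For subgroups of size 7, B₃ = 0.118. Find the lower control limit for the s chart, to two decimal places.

6.23

s̄ = (43.9 + 34.5 + 60.4 + 63.3 + 55.5 + 57.2 + 54.6) / 7 = 52.7714
LCL_s = B₃·s̄ = 0.118 × 52.7714 = 6.2270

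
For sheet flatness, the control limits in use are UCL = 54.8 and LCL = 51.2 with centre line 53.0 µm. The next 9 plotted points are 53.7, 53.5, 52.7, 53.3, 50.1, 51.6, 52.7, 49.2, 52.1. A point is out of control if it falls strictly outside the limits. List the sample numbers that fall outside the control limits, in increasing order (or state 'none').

5, 8

Compare each point to [51.2, 54.8]: sample 5 = 50.1 < LCL; sample 8 = 49.2 < LCL.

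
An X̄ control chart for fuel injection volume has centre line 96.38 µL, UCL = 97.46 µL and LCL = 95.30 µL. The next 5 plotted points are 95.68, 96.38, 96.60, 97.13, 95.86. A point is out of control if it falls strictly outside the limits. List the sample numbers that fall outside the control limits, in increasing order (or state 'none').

none

All 5 points lie within [95.30, 97.46].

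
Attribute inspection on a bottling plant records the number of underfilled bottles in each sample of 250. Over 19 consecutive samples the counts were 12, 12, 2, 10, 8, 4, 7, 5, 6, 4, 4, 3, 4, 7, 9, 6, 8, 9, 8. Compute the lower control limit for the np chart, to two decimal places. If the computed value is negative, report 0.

p̄ = Σdᵢ / (k·n) = 128 / (19 × 250) = 0.02695
LCL = np̄ − 3·√(np̄(1−p̄)) = 6.7368 − 3 × 2.5603 = -0.9442 → 0 (negative, so LCL = 0)

0.00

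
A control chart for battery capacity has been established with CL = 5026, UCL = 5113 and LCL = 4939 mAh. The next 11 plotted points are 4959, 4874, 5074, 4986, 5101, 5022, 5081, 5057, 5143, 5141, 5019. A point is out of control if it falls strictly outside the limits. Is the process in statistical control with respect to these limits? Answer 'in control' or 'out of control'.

out of control

Compare each point to [4939, 5113]: sample 2 = 4874 < LCL; sample 9 = 5143 > UCL; sample 10 = 5141 > UCL.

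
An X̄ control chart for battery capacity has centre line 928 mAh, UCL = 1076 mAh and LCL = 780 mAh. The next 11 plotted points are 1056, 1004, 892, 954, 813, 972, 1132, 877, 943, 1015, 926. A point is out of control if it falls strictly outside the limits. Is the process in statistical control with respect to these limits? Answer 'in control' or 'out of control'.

Compare each point to [780, 1076]: sample 7 = 1132 > UCL.

out of control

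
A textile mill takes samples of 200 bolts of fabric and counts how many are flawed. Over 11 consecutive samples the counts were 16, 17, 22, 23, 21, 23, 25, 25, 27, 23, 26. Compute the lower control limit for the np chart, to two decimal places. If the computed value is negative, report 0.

9.13

p̄ = Σdᵢ / (k·n) = 248 / (11 × 200) = 0.11273
LCL = np̄ − 3·√(np̄(1−p̄)) = 22.5455 − 3 × 4.4726 = 9.1277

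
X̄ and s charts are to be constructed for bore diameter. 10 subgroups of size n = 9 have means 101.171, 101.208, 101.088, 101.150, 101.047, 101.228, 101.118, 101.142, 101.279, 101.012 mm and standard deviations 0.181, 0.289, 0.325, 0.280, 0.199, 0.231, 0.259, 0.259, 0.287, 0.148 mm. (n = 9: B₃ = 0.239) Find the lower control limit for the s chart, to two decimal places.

s̄ = (0.181 + 0.289 + 0.325 + 0.280 + 0.199 + 0.231 + 0.259 + 0.259 + 0.287 + 0.148) / 10 = 0.2458
LCL_s = B₃·s̄ = 0.239 × 0.2458 = 0.0587

0.06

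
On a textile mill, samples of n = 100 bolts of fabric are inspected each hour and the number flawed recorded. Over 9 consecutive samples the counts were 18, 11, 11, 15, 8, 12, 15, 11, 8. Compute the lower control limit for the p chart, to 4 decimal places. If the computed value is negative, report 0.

0.0232

p̄ = Σdᵢ / (k·n) = 109 / (9 × 100) = 0.12111
LCL = p̄ − 3·√(p̄(1−p̄)/n) = 0.12111 − 3 × 0.03263 = 0.02323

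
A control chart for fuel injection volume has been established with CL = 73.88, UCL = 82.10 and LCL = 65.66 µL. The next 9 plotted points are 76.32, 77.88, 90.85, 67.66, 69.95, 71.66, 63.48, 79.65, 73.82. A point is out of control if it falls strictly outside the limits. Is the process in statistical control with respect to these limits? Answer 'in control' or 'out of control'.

out of control

Compare each point to [65.66, 82.10]: sample 3 = 90.85 > UCL; sample 7 = 63.48 < LCL.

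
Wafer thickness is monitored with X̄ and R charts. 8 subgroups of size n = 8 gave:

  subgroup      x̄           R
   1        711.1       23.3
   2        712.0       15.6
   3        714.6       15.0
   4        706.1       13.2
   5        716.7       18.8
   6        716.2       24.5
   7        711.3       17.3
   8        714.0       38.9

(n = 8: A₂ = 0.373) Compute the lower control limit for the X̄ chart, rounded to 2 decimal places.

704.98

X̄̄ = (711.1 + 712.0 + 714.6 + 706.1 + 716.7 + 716.2 + 711.3 + 714.0) / 8 = 5702.0000 / 8 = 712.7500
R̄ = (23.3 + 15.6 + 15.0 + 13.2 + 18.8 + 24.5 + 17.3 + 38.9) / 8 = 166.6000 / 8 = 20.8250
LCL = X̄̄ − A₂·R̄ = 712.7500 − 0.373 × 20.8250 = 704.9823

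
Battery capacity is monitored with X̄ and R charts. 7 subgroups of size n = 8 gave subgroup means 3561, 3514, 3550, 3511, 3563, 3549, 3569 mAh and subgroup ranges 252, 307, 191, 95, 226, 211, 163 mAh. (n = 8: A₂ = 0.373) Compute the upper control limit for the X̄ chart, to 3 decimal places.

X̄̄ = (3561 + 3514 + 3550 + 3511 + 3563 + 3549 + 3569) / 7 = 24817.0000 / 7 = 3545.2857
R̄ = (252 + 307 + 191 + 95 + 226 + 211 + 163) / 7 = 1445.0000 / 7 = 206.4286
UCL = X̄̄ + A₂·R̄ = 3545.2857 + 0.373 × 206.4286 = 3622.2836

3622.284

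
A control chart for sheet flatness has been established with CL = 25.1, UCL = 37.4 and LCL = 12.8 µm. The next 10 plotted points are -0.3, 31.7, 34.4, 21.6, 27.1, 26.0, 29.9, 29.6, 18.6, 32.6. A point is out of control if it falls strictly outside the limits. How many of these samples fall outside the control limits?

Compare each point to [12.8, 37.4]: sample 1 = -0.3 < LCL.

1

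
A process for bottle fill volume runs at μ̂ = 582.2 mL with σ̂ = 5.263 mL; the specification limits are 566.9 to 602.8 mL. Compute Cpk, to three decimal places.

0.969

Cpu = (USL − μ̂) / (3σ̂) = (602.8 − 582.2) / (3 × 5.263) = 1.3047; Cpl = (μ̂ − LSL) / (3σ̂) = (582.2 − 566.9) / (3 × 5.263) = 0.9690; Cpk = min(Cpu, Cpl) = 0.9690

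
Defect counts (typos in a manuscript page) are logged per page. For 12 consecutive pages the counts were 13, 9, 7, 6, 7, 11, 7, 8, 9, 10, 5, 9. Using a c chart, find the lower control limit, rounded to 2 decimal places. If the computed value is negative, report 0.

c̄ = (13 + 9 + 7 + 6 + 7 + 11 + 7 + 8 + 9 + 10 + 5 + 9) / 12 = 101 / 12 = 8.4167
LCL = c̄ − 3√c̄ = 8.4167 − 3 × 2.9011 = -0.2868 → 0 (cannot be negative)

0.00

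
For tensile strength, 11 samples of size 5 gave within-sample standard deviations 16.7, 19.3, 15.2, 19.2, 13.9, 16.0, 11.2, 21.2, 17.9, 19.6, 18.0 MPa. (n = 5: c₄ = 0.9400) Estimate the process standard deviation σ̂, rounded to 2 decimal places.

s̄ = (16.7 + 19.3 + 15.2 + 19.2 + 13.9 + 16.0 + 11.2 + 21.2 + 17.9 + 19.6 + 18.0) / 11 = 17.1091
σ̂ = s̄ / c₄ = 17.1091 / 0.9400 = 18.2012

18.20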